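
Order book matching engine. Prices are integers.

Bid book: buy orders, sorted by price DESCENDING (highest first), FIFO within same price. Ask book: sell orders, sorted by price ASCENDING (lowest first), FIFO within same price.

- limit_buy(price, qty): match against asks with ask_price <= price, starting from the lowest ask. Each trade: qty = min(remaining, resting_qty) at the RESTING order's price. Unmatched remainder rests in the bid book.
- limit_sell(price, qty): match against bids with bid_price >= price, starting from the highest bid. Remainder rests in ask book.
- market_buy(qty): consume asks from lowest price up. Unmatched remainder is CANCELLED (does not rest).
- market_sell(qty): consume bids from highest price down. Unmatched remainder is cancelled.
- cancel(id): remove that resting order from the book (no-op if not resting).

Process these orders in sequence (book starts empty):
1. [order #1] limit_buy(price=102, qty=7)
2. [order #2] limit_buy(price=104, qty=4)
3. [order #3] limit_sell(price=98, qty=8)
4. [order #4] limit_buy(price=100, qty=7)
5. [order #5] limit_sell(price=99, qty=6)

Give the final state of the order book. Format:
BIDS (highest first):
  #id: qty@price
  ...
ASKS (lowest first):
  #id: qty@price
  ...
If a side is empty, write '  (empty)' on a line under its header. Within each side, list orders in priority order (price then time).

Answer: BIDS (highest first):
  #4: 4@100
ASKS (lowest first):
  (empty)

Derivation:
After op 1 [order #1] limit_buy(price=102, qty=7): fills=none; bids=[#1:7@102] asks=[-]
After op 2 [order #2] limit_buy(price=104, qty=4): fills=none; bids=[#2:4@104 #1:7@102] asks=[-]
After op 3 [order #3] limit_sell(price=98, qty=8): fills=#2x#3:4@104 #1x#3:4@102; bids=[#1:3@102] asks=[-]
After op 4 [order #4] limit_buy(price=100, qty=7): fills=none; bids=[#1:3@102 #4:7@100] asks=[-]
After op 5 [order #5] limit_sell(price=99, qty=6): fills=#1x#5:3@102 #4x#5:3@100; bids=[#4:4@100] asks=[-]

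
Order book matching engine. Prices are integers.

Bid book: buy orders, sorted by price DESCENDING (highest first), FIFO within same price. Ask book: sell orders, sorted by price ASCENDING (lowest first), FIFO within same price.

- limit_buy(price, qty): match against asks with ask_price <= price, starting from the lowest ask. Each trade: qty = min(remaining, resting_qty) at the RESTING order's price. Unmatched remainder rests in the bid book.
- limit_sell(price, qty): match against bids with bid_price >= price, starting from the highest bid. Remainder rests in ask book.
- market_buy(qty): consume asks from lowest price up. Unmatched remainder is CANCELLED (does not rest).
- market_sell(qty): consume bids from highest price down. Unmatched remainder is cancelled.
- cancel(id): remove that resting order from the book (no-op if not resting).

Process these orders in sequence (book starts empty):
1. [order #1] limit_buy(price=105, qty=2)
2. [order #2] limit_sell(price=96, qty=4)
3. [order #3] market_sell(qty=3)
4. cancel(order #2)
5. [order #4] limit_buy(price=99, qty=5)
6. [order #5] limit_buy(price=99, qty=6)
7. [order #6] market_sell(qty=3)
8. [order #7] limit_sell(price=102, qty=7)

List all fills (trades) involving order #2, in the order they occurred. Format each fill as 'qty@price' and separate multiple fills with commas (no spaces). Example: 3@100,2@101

Answer: 2@105

Derivation:
After op 1 [order #1] limit_buy(price=105, qty=2): fills=none; bids=[#1:2@105] asks=[-]
After op 2 [order #2] limit_sell(price=96, qty=4): fills=#1x#2:2@105; bids=[-] asks=[#2:2@96]
After op 3 [order #3] market_sell(qty=3): fills=none; bids=[-] asks=[#2:2@96]
After op 4 cancel(order #2): fills=none; bids=[-] asks=[-]
After op 5 [order #4] limit_buy(price=99, qty=5): fills=none; bids=[#4:5@99] asks=[-]
After op 6 [order #5] limit_buy(price=99, qty=6): fills=none; bids=[#4:5@99 #5:6@99] asks=[-]
After op 7 [order #6] market_sell(qty=3): fills=#4x#6:3@99; bids=[#4:2@99 #5:6@99] asks=[-]
After op 8 [order #7] limit_sell(price=102, qty=7): fills=none; bids=[#4:2@99 #5:6@99] asks=[#7:7@102]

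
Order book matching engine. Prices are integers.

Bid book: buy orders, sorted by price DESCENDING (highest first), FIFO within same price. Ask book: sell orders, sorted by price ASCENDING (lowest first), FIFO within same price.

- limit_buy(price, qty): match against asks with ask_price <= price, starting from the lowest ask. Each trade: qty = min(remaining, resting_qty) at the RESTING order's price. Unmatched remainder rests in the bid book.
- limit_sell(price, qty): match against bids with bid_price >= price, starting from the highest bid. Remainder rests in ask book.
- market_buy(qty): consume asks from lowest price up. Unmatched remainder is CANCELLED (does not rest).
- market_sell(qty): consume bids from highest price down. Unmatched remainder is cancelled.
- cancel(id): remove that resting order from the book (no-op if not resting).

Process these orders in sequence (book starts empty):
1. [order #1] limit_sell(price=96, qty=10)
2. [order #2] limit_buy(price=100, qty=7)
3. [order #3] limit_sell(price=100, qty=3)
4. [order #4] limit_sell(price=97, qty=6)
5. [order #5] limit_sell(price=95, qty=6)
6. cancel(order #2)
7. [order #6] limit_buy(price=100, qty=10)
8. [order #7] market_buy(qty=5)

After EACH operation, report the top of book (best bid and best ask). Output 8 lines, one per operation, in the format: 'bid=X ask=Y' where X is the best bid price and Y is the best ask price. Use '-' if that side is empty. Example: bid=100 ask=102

After op 1 [order #1] limit_sell(price=96, qty=10): fills=none; bids=[-] asks=[#1:10@96]
After op 2 [order #2] limit_buy(price=100, qty=7): fills=#2x#1:7@96; bids=[-] asks=[#1:3@96]
After op 3 [order #3] limit_sell(price=100, qty=3): fills=none; bids=[-] asks=[#1:3@96 #3:3@100]
After op 4 [order #4] limit_sell(price=97, qty=6): fills=none; bids=[-] asks=[#1:3@96 #4:6@97 #3:3@100]
After op 5 [order #5] limit_sell(price=95, qty=6): fills=none; bids=[-] asks=[#5:6@95 #1:3@96 #4:6@97 #3:3@100]
After op 6 cancel(order #2): fills=none; bids=[-] asks=[#5:6@95 #1:3@96 #4:6@97 #3:3@100]
After op 7 [order #6] limit_buy(price=100, qty=10): fills=#6x#5:6@95 #6x#1:3@96 #6x#4:1@97; bids=[-] asks=[#4:5@97 #3:3@100]
After op 8 [order #7] market_buy(qty=5): fills=#7x#4:5@97; bids=[-] asks=[#3:3@100]

Answer: bid=- ask=96
bid=- ask=96
bid=- ask=96
bid=- ask=96
bid=- ask=95
bid=- ask=95
bid=- ask=97
bid=- ask=100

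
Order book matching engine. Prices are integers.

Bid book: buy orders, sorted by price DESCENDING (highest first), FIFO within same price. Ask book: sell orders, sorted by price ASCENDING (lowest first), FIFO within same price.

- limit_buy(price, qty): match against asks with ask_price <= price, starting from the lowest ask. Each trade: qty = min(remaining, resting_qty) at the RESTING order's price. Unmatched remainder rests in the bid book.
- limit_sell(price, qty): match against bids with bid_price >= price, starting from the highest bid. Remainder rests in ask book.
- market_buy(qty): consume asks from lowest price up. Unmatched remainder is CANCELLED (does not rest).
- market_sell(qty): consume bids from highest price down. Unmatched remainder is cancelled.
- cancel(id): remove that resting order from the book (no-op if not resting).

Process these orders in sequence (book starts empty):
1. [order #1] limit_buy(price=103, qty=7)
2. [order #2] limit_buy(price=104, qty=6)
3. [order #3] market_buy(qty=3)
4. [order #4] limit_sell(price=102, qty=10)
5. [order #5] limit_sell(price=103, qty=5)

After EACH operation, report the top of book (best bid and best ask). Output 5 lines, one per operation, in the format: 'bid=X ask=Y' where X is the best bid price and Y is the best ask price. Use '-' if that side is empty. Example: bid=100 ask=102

Answer: bid=103 ask=-
bid=104 ask=-
bid=104 ask=-
bid=103 ask=-
bid=- ask=103

Derivation:
After op 1 [order #1] limit_buy(price=103, qty=7): fills=none; bids=[#1:7@103] asks=[-]
After op 2 [order #2] limit_buy(price=104, qty=6): fills=none; bids=[#2:6@104 #1:7@103] asks=[-]
After op 3 [order #3] market_buy(qty=3): fills=none; bids=[#2:6@104 #1:7@103] asks=[-]
After op 4 [order #4] limit_sell(price=102, qty=10): fills=#2x#4:6@104 #1x#4:4@103; bids=[#1:3@103] asks=[-]
After op 5 [order #5] limit_sell(price=103, qty=5): fills=#1x#5:3@103; bids=[-] asks=[#5:2@103]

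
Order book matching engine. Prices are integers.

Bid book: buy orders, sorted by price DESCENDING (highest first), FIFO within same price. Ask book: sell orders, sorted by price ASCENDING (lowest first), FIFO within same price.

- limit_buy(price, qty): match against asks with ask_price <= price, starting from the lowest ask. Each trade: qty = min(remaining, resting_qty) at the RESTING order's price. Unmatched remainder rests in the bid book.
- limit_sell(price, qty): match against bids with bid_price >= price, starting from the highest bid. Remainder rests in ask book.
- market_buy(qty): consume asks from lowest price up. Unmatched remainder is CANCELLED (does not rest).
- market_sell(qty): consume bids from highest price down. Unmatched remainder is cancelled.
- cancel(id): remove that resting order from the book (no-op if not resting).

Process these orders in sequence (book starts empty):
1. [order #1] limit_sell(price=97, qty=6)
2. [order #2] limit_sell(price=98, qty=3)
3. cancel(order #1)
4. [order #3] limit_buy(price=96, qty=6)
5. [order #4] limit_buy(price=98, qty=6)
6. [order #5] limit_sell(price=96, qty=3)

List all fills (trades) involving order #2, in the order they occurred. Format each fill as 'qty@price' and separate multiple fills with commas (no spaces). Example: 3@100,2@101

Answer: 3@98

Derivation:
After op 1 [order #1] limit_sell(price=97, qty=6): fills=none; bids=[-] asks=[#1:6@97]
After op 2 [order #2] limit_sell(price=98, qty=3): fills=none; bids=[-] asks=[#1:6@97 #2:3@98]
After op 3 cancel(order #1): fills=none; bids=[-] asks=[#2:3@98]
After op 4 [order #3] limit_buy(price=96, qty=6): fills=none; bids=[#3:6@96] asks=[#2:3@98]
After op 5 [order #4] limit_buy(price=98, qty=6): fills=#4x#2:3@98; bids=[#4:3@98 #3:6@96] asks=[-]
After op 6 [order #5] limit_sell(price=96, qty=3): fills=#4x#5:3@98; bids=[#3:6@96] asks=[-]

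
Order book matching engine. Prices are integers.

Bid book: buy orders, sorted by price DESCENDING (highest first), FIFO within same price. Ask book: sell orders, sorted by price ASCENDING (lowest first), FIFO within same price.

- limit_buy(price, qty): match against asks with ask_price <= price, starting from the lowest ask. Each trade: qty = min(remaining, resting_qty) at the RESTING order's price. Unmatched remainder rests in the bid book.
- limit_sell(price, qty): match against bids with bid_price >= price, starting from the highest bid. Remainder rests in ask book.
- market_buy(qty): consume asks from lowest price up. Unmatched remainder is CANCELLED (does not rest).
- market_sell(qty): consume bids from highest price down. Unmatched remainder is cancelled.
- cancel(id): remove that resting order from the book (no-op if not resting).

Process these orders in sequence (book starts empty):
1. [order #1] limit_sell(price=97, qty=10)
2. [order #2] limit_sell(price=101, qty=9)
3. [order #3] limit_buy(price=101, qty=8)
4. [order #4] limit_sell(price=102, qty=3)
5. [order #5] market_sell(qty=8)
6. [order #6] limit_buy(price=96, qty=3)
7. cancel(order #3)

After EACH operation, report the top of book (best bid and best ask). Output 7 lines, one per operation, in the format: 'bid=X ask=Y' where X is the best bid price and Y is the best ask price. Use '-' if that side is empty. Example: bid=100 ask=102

After op 1 [order #1] limit_sell(price=97, qty=10): fills=none; bids=[-] asks=[#1:10@97]
After op 2 [order #2] limit_sell(price=101, qty=9): fills=none; bids=[-] asks=[#1:10@97 #2:9@101]
After op 3 [order #3] limit_buy(price=101, qty=8): fills=#3x#1:8@97; bids=[-] asks=[#1:2@97 #2:9@101]
After op 4 [order #4] limit_sell(price=102, qty=3): fills=none; bids=[-] asks=[#1:2@97 #2:9@101 #4:3@102]
After op 5 [order #5] market_sell(qty=8): fills=none; bids=[-] asks=[#1:2@97 #2:9@101 #4:3@102]
After op 6 [order #6] limit_buy(price=96, qty=3): fills=none; bids=[#6:3@96] asks=[#1:2@97 #2:9@101 #4:3@102]
After op 7 cancel(order #3): fills=none; bids=[#6:3@96] asks=[#1:2@97 #2:9@101 #4:3@102]

Answer: bid=- ask=97
bid=- ask=97
bid=- ask=97
bid=- ask=97
bid=- ask=97
bid=96 ask=97
bid=96 ask=97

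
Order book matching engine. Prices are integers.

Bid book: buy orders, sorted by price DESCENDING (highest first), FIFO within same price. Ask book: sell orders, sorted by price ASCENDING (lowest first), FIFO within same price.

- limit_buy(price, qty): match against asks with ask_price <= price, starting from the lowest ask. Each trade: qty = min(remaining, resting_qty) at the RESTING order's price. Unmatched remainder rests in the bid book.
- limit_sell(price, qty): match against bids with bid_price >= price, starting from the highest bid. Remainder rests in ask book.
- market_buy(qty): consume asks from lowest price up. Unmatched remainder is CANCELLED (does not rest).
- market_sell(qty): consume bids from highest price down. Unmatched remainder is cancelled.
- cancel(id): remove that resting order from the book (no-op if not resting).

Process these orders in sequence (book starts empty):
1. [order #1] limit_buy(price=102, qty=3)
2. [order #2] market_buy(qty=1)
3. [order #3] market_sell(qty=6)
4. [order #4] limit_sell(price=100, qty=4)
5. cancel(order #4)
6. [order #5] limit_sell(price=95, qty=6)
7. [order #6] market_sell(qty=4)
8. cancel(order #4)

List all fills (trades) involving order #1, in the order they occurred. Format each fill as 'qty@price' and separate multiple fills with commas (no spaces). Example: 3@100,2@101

Answer: 3@102

Derivation:
After op 1 [order #1] limit_buy(price=102, qty=3): fills=none; bids=[#1:3@102] asks=[-]
After op 2 [order #2] market_buy(qty=1): fills=none; bids=[#1:3@102] asks=[-]
After op 3 [order #3] market_sell(qty=6): fills=#1x#3:3@102; bids=[-] asks=[-]
After op 4 [order #4] limit_sell(price=100, qty=4): fills=none; bids=[-] asks=[#4:4@100]
After op 5 cancel(order #4): fills=none; bids=[-] asks=[-]
After op 6 [order #5] limit_sell(price=95, qty=6): fills=none; bids=[-] asks=[#5:6@95]
After op 7 [order #6] market_sell(qty=4): fills=none; bids=[-] asks=[#5:6@95]
After op 8 cancel(order #4): fills=none; bids=[-] asks=[#5:6@95]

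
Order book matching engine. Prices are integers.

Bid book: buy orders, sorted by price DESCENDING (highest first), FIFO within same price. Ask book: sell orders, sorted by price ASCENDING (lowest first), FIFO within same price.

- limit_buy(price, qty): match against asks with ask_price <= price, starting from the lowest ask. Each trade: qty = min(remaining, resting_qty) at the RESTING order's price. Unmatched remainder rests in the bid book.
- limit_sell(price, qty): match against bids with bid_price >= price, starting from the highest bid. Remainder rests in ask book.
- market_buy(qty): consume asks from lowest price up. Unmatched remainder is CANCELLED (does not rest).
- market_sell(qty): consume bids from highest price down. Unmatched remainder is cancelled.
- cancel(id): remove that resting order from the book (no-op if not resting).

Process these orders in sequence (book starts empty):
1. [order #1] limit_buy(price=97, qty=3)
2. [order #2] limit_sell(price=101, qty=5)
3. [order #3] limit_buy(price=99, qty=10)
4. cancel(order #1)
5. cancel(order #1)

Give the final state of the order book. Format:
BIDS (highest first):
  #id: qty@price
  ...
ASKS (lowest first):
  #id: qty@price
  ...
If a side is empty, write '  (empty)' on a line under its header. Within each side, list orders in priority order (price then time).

After op 1 [order #1] limit_buy(price=97, qty=3): fills=none; bids=[#1:3@97] asks=[-]
After op 2 [order #2] limit_sell(price=101, qty=5): fills=none; bids=[#1:3@97] asks=[#2:5@101]
After op 3 [order #3] limit_buy(price=99, qty=10): fills=none; bids=[#3:10@99 #1:3@97] asks=[#2:5@101]
After op 4 cancel(order #1): fills=none; bids=[#3:10@99] asks=[#2:5@101]
After op 5 cancel(order #1): fills=none; bids=[#3:10@99] asks=[#2:5@101]

Answer: BIDS (highest first):
  #3: 10@99
ASKS (lowest first):
  #2: 5@101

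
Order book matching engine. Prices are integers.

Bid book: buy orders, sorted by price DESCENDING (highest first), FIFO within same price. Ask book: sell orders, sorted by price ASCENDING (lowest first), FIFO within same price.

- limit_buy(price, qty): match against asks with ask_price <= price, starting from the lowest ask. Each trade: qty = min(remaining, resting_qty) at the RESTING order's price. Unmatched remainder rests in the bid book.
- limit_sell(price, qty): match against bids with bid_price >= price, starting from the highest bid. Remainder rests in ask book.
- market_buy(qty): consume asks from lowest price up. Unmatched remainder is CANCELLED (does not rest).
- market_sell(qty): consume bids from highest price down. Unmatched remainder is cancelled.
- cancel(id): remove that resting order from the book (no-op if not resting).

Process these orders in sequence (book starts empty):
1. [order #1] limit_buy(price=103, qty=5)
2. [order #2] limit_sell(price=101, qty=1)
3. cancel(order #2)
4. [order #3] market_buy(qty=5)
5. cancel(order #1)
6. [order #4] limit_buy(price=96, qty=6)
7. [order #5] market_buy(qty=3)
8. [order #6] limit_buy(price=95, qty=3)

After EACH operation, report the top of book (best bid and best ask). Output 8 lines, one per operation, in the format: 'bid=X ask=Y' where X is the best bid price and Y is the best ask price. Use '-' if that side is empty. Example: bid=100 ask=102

Answer: bid=103 ask=-
bid=103 ask=-
bid=103 ask=-
bid=103 ask=-
bid=- ask=-
bid=96 ask=-
bid=96 ask=-
bid=96 ask=-

Derivation:
After op 1 [order #1] limit_buy(price=103, qty=5): fills=none; bids=[#1:5@103] asks=[-]
After op 2 [order #2] limit_sell(price=101, qty=1): fills=#1x#2:1@103; bids=[#1:4@103] asks=[-]
After op 3 cancel(order #2): fills=none; bids=[#1:4@103] asks=[-]
After op 4 [order #3] market_buy(qty=5): fills=none; bids=[#1:4@103] asks=[-]
After op 5 cancel(order #1): fills=none; bids=[-] asks=[-]
After op 6 [order #4] limit_buy(price=96, qty=6): fills=none; bids=[#4:6@96] asks=[-]
After op 7 [order #5] market_buy(qty=3): fills=none; bids=[#4:6@96] asks=[-]
After op 8 [order #6] limit_buy(price=95, qty=3): fills=none; bids=[#4:6@96 #6:3@95] asks=[-]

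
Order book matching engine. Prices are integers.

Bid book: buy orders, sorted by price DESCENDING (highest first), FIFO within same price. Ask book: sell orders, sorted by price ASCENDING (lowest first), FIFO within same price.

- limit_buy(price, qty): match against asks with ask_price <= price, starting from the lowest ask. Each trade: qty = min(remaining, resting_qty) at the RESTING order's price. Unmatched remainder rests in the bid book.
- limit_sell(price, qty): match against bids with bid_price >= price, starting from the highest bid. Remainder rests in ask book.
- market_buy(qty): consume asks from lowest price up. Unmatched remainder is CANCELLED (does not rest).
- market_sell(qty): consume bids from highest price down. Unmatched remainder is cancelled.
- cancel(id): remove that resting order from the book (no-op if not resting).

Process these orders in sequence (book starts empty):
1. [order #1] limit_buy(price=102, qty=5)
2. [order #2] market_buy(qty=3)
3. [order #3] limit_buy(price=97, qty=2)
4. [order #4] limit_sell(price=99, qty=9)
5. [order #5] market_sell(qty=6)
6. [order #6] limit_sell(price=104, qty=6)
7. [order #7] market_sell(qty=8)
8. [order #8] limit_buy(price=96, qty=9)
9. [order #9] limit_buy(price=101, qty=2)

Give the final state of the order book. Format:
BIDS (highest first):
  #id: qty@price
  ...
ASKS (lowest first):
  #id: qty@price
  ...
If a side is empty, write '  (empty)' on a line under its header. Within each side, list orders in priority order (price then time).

Answer: BIDS (highest first):
  #8: 9@96
ASKS (lowest first):
  #4: 2@99
  #6: 6@104

Derivation:
After op 1 [order #1] limit_buy(price=102, qty=5): fills=none; bids=[#1:5@102] asks=[-]
After op 2 [order #2] market_buy(qty=3): fills=none; bids=[#1:5@102] asks=[-]
After op 3 [order #3] limit_buy(price=97, qty=2): fills=none; bids=[#1:5@102 #3:2@97] asks=[-]
After op 4 [order #4] limit_sell(price=99, qty=9): fills=#1x#4:5@102; bids=[#3:2@97] asks=[#4:4@99]
After op 5 [order #5] market_sell(qty=6): fills=#3x#5:2@97; bids=[-] asks=[#4:4@99]
After op 6 [order #6] limit_sell(price=104, qty=6): fills=none; bids=[-] asks=[#4:4@99 #6:6@104]
After op 7 [order #7] market_sell(qty=8): fills=none; bids=[-] asks=[#4:4@99 #6:6@104]
After op 8 [order #8] limit_buy(price=96, qty=9): fills=none; bids=[#8:9@96] asks=[#4:4@99 #6:6@104]
After op 9 [order #9] limit_buy(price=101, qty=2): fills=#9x#4:2@99; bids=[#8:9@96] asks=[#4:2@99 #6:6@104]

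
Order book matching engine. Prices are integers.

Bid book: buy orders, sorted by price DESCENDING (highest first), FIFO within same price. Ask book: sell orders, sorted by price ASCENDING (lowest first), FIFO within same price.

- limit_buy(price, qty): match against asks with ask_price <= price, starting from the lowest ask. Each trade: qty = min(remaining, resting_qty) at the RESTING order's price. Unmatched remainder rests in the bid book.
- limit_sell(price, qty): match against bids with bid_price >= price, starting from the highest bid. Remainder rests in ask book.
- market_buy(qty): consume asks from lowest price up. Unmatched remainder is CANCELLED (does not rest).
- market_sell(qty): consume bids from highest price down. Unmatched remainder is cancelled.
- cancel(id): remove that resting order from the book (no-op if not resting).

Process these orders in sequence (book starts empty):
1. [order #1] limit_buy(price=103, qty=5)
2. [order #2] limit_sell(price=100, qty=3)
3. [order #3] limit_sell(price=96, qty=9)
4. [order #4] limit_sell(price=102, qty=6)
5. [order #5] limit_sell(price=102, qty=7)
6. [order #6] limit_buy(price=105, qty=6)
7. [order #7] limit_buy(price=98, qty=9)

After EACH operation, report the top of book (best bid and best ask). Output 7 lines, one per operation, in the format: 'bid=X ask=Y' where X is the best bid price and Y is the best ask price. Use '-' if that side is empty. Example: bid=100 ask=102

After op 1 [order #1] limit_buy(price=103, qty=5): fills=none; bids=[#1:5@103] asks=[-]
After op 2 [order #2] limit_sell(price=100, qty=3): fills=#1x#2:3@103; bids=[#1:2@103] asks=[-]
After op 3 [order #3] limit_sell(price=96, qty=9): fills=#1x#3:2@103; bids=[-] asks=[#3:7@96]
After op 4 [order #4] limit_sell(price=102, qty=6): fills=none; bids=[-] asks=[#3:7@96 #4:6@102]
After op 5 [order #5] limit_sell(price=102, qty=7): fills=none; bids=[-] asks=[#3:7@96 #4:6@102 #5:7@102]
After op 6 [order #6] limit_buy(price=105, qty=6): fills=#6x#3:6@96; bids=[-] asks=[#3:1@96 #4:6@102 #5:7@102]
After op 7 [order #7] limit_buy(price=98, qty=9): fills=#7x#3:1@96; bids=[#7:8@98] asks=[#4:6@102 #5:7@102]

Answer: bid=103 ask=-
bid=103 ask=-
bid=- ask=96
bid=- ask=96
bid=- ask=96
bid=- ask=96
bid=98 ask=102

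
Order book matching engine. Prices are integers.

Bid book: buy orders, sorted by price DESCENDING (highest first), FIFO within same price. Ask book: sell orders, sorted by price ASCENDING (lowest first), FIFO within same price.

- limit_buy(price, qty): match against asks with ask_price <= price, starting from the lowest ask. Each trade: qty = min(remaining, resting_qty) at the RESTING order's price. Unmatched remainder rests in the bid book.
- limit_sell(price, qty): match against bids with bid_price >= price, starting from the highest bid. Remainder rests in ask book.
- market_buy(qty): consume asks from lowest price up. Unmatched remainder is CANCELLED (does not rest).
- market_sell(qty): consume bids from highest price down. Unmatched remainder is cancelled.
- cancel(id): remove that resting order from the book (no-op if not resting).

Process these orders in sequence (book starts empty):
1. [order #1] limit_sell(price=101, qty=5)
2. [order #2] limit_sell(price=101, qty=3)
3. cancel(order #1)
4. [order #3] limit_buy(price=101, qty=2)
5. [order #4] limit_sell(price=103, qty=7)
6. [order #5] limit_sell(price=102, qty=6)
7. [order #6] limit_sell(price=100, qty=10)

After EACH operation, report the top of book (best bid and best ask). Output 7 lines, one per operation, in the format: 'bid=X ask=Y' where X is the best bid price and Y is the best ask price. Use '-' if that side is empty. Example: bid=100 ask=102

After op 1 [order #1] limit_sell(price=101, qty=5): fills=none; bids=[-] asks=[#1:5@101]
After op 2 [order #2] limit_sell(price=101, qty=3): fills=none; bids=[-] asks=[#1:5@101 #2:3@101]
After op 3 cancel(order #1): fills=none; bids=[-] asks=[#2:3@101]
After op 4 [order #3] limit_buy(price=101, qty=2): fills=#3x#2:2@101; bids=[-] asks=[#2:1@101]
After op 5 [order #4] limit_sell(price=103, qty=7): fills=none; bids=[-] asks=[#2:1@101 #4:7@103]
After op 6 [order #5] limit_sell(price=102, qty=6): fills=none; bids=[-] asks=[#2:1@101 #5:6@102 #4:7@103]
After op 7 [order #6] limit_sell(price=100, qty=10): fills=none; bids=[-] asks=[#6:10@100 #2:1@101 #5:6@102 #4:7@103]

Answer: bid=- ask=101
bid=- ask=101
bid=- ask=101
bid=- ask=101
bid=- ask=101
bid=- ask=101
bid=- ask=100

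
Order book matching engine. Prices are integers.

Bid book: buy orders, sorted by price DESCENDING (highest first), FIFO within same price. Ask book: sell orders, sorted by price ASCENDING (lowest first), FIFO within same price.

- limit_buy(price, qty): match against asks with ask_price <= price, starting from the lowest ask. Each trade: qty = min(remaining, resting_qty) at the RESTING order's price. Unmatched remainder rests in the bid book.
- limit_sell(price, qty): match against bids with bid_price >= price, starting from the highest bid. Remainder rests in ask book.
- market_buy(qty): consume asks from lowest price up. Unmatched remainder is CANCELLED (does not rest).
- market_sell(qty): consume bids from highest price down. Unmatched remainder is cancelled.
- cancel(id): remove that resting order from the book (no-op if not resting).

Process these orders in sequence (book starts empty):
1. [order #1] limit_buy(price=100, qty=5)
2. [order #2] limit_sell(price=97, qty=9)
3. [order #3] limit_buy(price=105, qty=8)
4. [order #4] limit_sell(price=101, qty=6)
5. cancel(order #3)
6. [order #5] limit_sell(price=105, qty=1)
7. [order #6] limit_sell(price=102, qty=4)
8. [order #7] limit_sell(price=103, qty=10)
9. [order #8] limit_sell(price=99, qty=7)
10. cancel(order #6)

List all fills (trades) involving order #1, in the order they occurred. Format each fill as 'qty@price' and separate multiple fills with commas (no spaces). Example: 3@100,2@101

Answer: 5@100

Derivation:
After op 1 [order #1] limit_buy(price=100, qty=5): fills=none; bids=[#1:5@100] asks=[-]
After op 2 [order #2] limit_sell(price=97, qty=9): fills=#1x#2:5@100; bids=[-] asks=[#2:4@97]
After op 3 [order #3] limit_buy(price=105, qty=8): fills=#3x#2:4@97; bids=[#3:4@105] asks=[-]
After op 4 [order #4] limit_sell(price=101, qty=6): fills=#3x#4:4@105; bids=[-] asks=[#4:2@101]
After op 5 cancel(order #3): fills=none; bids=[-] asks=[#4:2@101]
After op 6 [order #5] limit_sell(price=105, qty=1): fills=none; bids=[-] asks=[#4:2@101 #5:1@105]
After op 7 [order #6] limit_sell(price=102, qty=4): fills=none; bids=[-] asks=[#4:2@101 #6:4@102 #5:1@105]
After op 8 [order #7] limit_sell(price=103, qty=10): fills=none; bids=[-] asks=[#4:2@101 #6:4@102 #7:10@103 #5:1@105]
After op 9 [order #8] limit_sell(price=99, qty=7): fills=none; bids=[-] asks=[#8:7@99 #4:2@101 #6:4@102 #7:10@103 #5:1@105]
After op 10 cancel(order #6): fills=none; bids=[-] asks=[#8:7@99 #4:2@101 #7:10@103 #5:1@105]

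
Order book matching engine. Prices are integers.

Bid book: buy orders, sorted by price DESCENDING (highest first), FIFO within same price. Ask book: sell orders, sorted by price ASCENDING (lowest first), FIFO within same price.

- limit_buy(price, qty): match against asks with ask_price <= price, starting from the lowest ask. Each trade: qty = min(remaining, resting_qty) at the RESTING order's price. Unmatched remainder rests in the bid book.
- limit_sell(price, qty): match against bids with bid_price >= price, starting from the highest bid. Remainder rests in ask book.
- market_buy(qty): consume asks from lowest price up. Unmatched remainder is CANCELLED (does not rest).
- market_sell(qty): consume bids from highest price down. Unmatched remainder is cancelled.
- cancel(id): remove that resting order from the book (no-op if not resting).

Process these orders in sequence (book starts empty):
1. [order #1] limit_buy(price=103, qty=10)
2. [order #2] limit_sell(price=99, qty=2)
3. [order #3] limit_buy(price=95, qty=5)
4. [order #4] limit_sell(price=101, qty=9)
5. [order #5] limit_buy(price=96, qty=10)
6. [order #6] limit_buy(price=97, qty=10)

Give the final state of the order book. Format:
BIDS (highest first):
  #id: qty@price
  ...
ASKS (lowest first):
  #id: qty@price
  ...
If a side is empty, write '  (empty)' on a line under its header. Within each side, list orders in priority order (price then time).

Answer: BIDS (highest first):
  #6: 10@97
  #5: 10@96
  #3: 5@95
ASKS (lowest first):
  #4: 1@101

Derivation:
After op 1 [order #1] limit_buy(price=103, qty=10): fills=none; bids=[#1:10@103] asks=[-]
After op 2 [order #2] limit_sell(price=99, qty=2): fills=#1x#2:2@103; bids=[#1:8@103] asks=[-]
After op 3 [order #3] limit_buy(price=95, qty=5): fills=none; bids=[#1:8@103 #3:5@95] asks=[-]
After op 4 [order #4] limit_sell(price=101, qty=9): fills=#1x#4:8@103; bids=[#3:5@95] asks=[#4:1@101]
After op 5 [order #5] limit_buy(price=96, qty=10): fills=none; bids=[#5:10@96 #3:5@95] asks=[#4:1@101]
After op 6 [order #6] limit_buy(price=97, qty=10): fills=none; bids=[#6:10@97 #5:10@96 #3:5@95] asks=[#4:1@101]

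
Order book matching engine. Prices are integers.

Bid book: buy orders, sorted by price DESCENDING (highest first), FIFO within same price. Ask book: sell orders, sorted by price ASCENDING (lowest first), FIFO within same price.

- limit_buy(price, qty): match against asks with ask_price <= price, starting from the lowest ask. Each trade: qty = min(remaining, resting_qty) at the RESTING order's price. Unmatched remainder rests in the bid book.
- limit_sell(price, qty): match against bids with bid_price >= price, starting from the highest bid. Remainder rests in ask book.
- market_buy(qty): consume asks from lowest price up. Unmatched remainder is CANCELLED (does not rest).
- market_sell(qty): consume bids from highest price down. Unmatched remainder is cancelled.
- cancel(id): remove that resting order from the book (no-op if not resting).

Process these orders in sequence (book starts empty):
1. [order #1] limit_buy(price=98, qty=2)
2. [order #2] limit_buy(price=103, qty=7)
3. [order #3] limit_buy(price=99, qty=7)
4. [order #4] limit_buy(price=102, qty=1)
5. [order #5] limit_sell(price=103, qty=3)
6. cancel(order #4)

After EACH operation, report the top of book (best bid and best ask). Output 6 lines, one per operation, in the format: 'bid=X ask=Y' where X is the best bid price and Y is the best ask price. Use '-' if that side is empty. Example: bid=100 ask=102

Answer: bid=98 ask=-
bid=103 ask=-
bid=103 ask=-
bid=103 ask=-
bid=103 ask=-
bid=103 ask=-

Derivation:
After op 1 [order #1] limit_buy(price=98, qty=2): fills=none; bids=[#1:2@98] asks=[-]
After op 2 [order #2] limit_buy(price=103, qty=7): fills=none; bids=[#2:7@103 #1:2@98] asks=[-]
After op 3 [order #3] limit_buy(price=99, qty=7): fills=none; bids=[#2:7@103 #3:7@99 #1:2@98] asks=[-]
After op 4 [order #4] limit_buy(price=102, qty=1): fills=none; bids=[#2:7@103 #4:1@102 #3:7@99 #1:2@98] asks=[-]
After op 5 [order #5] limit_sell(price=103, qty=3): fills=#2x#5:3@103; bids=[#2:4@103 #4:1@102 #3:7@99 #1:2@98] asks=[-]
After op 6 cancel(order #4): fills=none; bids=[#2:4@103 #3:7@99 #1:2@98] asks=[-]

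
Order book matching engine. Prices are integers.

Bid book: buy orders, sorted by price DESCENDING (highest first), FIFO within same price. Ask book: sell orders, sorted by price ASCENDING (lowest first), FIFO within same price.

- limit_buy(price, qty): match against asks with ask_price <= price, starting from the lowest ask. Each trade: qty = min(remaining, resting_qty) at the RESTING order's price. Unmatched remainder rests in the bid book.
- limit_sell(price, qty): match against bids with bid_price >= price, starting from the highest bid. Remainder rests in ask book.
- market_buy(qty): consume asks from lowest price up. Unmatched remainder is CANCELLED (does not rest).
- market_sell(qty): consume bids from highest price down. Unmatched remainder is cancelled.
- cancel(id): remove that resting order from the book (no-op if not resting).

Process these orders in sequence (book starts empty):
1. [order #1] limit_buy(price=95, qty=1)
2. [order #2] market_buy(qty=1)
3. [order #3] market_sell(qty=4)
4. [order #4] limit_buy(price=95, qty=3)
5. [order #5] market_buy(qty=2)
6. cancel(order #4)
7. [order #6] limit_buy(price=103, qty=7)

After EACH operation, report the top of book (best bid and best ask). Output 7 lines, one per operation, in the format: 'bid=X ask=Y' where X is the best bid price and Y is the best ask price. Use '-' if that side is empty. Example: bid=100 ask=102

After op 1 [order #1] limit_buy(price=95, qty=1): fills=none; bids=[#1:1@95] asks=[-]
After op 2 [order #2] market_buy(qty=1): fills=none; bids=[#1:1@95] asks=[-]
After op 3 [order #3] market_sell(qty=4): fills=#1x#3:1@95; bids=[-] asks=[-]
After op 4 [order #4] limit_buy(price=95, qty=3): fills=none; bids=[#4:3@95] asks=[-]
After op 5 [order #5] market_buy(qty=2): fills=none; bids=[#4:3@95] asks=[-]
After op 6 cancel(order #4): fills=none; bids=[-] asks=[-]
After op 7 [order #6] limit_buy(price=103, qty=7): fills=none; bids=[#6:7@103] asks=[-]

Answer: bid=95 ask=-
bid=95 ask=-
bid=- ask=-
bid=95 ask=-
bid=95 ask=-
bid=- ask=-
bid=103 ask=-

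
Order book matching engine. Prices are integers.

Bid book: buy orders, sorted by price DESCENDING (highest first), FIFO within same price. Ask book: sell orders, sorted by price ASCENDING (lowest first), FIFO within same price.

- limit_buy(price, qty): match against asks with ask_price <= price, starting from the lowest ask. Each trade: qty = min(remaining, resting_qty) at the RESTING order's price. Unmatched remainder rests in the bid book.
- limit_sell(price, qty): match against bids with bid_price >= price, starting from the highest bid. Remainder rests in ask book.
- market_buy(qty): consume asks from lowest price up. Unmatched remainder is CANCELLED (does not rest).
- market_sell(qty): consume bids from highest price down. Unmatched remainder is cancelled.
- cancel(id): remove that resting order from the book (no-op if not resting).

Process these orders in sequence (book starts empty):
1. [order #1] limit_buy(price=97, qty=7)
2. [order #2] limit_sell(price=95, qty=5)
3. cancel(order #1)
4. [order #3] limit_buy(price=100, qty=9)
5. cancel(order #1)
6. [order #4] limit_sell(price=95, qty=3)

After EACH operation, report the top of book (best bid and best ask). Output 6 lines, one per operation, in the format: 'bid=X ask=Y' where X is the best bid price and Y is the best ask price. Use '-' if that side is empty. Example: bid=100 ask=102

After op 1 [order #1] limit_buy(price=97, qty=7): fills=none; bids=[#1:7@97] asks=[-]
After op 2 [order #2] limit_sell(price=95, qty=5): fills=#1x#2:5@97; bids=[#1:2@97] asks=[-]
After op 3 cancel(order #1): fills=none; bids=[-] asks=[-]
After op 4 [order #3] limit_buy(price=100, qty=9): fills=none; bids=[#3:9@100] asks=[-]
After op 5 cancel(order #1): fills=none; bids=[#3:9@100] asks=[-]
After op 6 [order #4] limit_sell(price=95, qty=3): fills=#3x#4:3@100; bids=[#3:6@100] asks=[-]

Answer: bid=97 ask=-
bid=97 ask=-
bid=- ask=-
bid=100 ask=-
bid=100 ask=-
bid=100 ask=-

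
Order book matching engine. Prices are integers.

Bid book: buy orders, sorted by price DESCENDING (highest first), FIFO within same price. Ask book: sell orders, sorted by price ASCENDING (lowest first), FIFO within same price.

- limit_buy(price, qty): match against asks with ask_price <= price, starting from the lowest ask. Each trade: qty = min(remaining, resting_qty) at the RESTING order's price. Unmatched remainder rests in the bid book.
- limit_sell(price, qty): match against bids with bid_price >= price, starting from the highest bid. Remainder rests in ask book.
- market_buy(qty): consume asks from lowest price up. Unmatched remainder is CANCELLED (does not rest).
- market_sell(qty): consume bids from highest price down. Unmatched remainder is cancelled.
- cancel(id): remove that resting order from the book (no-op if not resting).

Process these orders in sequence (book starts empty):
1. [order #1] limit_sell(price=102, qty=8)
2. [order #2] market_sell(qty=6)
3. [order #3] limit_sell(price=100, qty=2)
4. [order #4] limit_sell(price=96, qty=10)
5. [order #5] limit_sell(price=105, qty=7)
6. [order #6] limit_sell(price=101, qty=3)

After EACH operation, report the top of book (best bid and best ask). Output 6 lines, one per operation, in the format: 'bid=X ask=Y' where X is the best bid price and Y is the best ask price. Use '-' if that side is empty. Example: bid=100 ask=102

After op 1 [order #1] limit_sell(price=102, qty=8): fills=none; bids=[-] asks=[#1:8@102]
After op 2 [order #2] market_sell(qty=6): fills=none; bids=[-] asks=[#1:8@102]
After op 3 [order #3] limit_sell(price=100, qty=2): fills=none; bids=[-] asks=[#3:2@100 #1:8@102]
After op 4 [order #4] limit_sell(price=96, qty=10): fills=none; bids=[-] asks=[#4:10@96 #3:2@100 #1:8@102]
After op 5 [order #5] limit_sell(price=105, qty=7): fills=none; bids=[-] asks=[#4:10@96 #3:2@100 #1:8@102 #5:7@105]
After op 6 [order #6] limit_sell(price=101, qty=3): fills=none; bids=[-] asks=[#4:10@96 #3:2@100 #6:3@101 #1:8@102 #5:7@105]

Answer: bid=- ask=102
bid=- ask=102
bid=- ask=100
bid=- ask=96
bid=- ask=96
bid=- ask=96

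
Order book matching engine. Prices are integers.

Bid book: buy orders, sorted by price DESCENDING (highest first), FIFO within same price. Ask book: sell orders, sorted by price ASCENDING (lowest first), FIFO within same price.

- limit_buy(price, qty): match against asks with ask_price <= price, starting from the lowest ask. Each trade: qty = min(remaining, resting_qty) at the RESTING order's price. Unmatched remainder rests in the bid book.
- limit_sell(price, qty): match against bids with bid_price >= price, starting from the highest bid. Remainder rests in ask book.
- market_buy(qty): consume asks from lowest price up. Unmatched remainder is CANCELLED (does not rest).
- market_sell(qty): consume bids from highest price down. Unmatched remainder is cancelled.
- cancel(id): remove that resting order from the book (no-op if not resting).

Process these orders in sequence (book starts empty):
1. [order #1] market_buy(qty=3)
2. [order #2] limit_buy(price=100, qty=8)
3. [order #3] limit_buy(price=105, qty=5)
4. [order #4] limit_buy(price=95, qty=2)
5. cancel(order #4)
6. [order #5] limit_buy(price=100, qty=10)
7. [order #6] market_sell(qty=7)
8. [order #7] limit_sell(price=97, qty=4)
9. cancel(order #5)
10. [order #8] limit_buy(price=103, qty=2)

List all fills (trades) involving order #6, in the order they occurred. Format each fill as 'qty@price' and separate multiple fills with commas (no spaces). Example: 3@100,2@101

Answer: 5@105,2@100

Derivation:
After op 1 [order #1] market_buy(qty=3): fills=none; bids=[-] asks=[-]
After op 2 [order #2] limit_buy(price=100, qty=8): fills=none; bids=[#2:8@100] asks=[-]
After op 3 [order #3] limit_buy(price=105, qty=5): fills=none; bids=[#3:5@105 #2:8@100] asks=[-]
After op 4 [order #4] limit_buy(price=95, qty=2): fills=none; bids=[#3:5@105 #2:8@100 #4:2@95] asks=[-]
After op 5 cancel(order #4): fills=none; bids=[#3:5@105 #2:8@100] asks=[-]
After op 6 [order #5] limit_buy(price=100, qty=10): fills=none; bids=[#3:5@105 #2:8@100 #5:10@100] asks=[-]
After op 7 [order #6] market_sell(qty=7): fills=#3x#6:5@105 #2x#6:2@100; bids=[#2:6@100 #5:10@100] asks=[-]
After op 8 [order #7] limit_sell(price=97, qty=4): fills=#2x#7:4@100; bids=[#2:2@100 #5:10@100] asks=[-]
After op 9 cancel(order #5): fills=none; bids=[#2:2@100] asks=[-]
After op 10 [order #8] limit_buy(price=103, qty=2): fills=none; bids=[#8:2@103 #2:2@100] asks=[-]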